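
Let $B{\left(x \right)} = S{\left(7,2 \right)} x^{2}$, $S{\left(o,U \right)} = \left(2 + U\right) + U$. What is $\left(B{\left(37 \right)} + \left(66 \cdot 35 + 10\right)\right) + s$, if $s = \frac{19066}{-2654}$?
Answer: $\frac{13969085}{1327} \approx 10527.0$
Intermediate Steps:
$S{\left(o,U \right)} = 2 + 2 U$
$s = - \frac{9533}{1327}$ ($s = 19066 \left(- \frac{1}{2654}\right) = - \frac{9533}{1327} \approx -7.1839$)
$B{\left(x \right)} = 6 x^{2}$ ($B{\left(x \right)} = \left(2 + 2 \cdot 2\right) x^{2} = \left(2 + 4\right) x^{2} = 6 x^{2}$)
$\left(B{\left(37 \right)} + \left(66 \cdot 35 + 10\right)\right) + s = \left(6 \cdot 37^{2} + \left(66 \cdot 35 + 10\right)\right) - \frac{9533}{1327} = \left(6 \cdot 1369 + \left(2310 + 10\right)\right) - \frac{9533}{1327} = \left(8214 + 2320\right) - \frac{9533}{1327} = 10534 - \frac{9533}{1327} = \frac{13969085}{1327}$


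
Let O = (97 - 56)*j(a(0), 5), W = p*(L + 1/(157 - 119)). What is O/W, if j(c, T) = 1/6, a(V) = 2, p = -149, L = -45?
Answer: 779/763923 ≈ 0.0010197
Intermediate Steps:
j(c, T) = ⅙
W = 254641/38 (W = -149*(-45 + 1/(157 - 119)) = -149*(-45 + 1/38) = -149*(-1709/38) = 254641/38 ≈ 6701.1)
O = 41/6 (O = (97 - 56)*(⅙) = 41*(⅙) = 41/6 ≈ 6.8333)
O/W = 41/(6*(254641/38)) = (41/6)*(38/254641) = 779/763923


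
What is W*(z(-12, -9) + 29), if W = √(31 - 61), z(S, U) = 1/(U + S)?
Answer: 608*I*√30/21 ≈ 158.58*I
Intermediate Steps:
z(S, U) = 1/(S + U)
W = I*√30 (W = √(-30) = I*√30 ≈ 5.4772*I)
W*(z(-12, -9) + 29) = (I*√30)*(1/(-12 - 9) + 29) = (I*√30)*(1/(-21) + 29) = (I*√30)*(-1/21 + 29) = (I*√30)*(608/21) = 608*I*√30/21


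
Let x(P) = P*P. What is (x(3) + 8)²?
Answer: 289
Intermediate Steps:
x(P) = P²
(x(3) + 8)² = (3² + 8)² = (9 + 8)² = 17² = 289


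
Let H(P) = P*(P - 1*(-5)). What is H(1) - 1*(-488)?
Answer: 494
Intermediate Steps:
H(P) = P*(5 + P) (H(P) = P*(P + 5) = P*(5 + P))
H(1) - 1*(-488) = 1*(5 + 1) - 1*(-488) = 1*6 + 488 = 6 + 488 = 494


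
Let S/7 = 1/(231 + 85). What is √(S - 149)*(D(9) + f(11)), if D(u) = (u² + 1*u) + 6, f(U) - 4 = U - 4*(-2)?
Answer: 119*I*√3719083/158 ≈ 1452.5*I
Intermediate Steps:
f(U) = 12 + U (f(U) = 4 + (U - 4*(-2)) = 4 + (U + 8) = 4 + (8 + U) = 12 + U)
S = 7/316 (S = 7/(231 + 85) = 7/316 ≈ 0.022152)
D(u) = 6 + u + u² (D(u) = (u² + u) + 6 = (u + u²) + 6 = 6 + u + u²)
√(S - 149)*(D(9) + f(11)) = √(7/316 - 149)*((6 + 9 + 9²) + (12 + 11)) = √(-47077/316)*((6 + 9 + 81) + 23) = (I*√3719083/158)*(96 + 23) = (I*√3719083/158)*119 = 119*I*√3719083/158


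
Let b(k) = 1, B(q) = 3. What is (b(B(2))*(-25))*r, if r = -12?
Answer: 300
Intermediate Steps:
(b(B(2))*(-25))*r = (1*(-25))*(-12) = -25*(-12) = 300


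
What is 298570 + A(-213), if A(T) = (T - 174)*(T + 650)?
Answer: 129451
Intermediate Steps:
A(T) = (-174 + T)*(650 + T)
298570 + A(-213) = 298570 + (-113100 + (-213)² + 476*(-213)) = 298570 + (-113100 + 45369 - 101388) = 298570 - 169119 = 129451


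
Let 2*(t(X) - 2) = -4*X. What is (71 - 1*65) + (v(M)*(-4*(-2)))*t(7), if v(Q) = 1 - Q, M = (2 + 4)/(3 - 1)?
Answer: 198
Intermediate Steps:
t(X) = 2 - 2*X (t(X) = 2 + (-4*X)/2 = 2 - 2*X)
M = 3 (M = 6/2 = 6*(1/2) = 3)
(71 - 1*65) + (v(M)*(-4*(-2)))*t(7) = (71 - 1*65) + ((1 - 1*3)*(-4*(-2)))*(2 - 2*7) = (71 - 65) + ((1 - 3)*8)*(2 - 14) = 6 - 2*8*(-12) = 6 - 16*(-12) = 6 + 192 = 198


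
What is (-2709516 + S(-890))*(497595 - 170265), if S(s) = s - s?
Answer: -886905872280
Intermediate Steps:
S(s) = 0
(-2709516 + S(-890))*(497595 - 170265) = (-2709516 + 0)*(497595 - 170265) = -2709516*327330 = -886905872280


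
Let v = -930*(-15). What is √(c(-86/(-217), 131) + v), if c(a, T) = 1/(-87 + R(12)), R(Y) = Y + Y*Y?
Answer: √66416019/69 ≈ 118.11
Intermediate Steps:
R(Y) = Y + Y²
c(a, T) = 1/69 (c(a, T) = 1/(-87 + 12*(1 + 12)) = 1/(-87 + 12*13) = 1/(-87 + 156) = 1/69)
v = 13950
√(c(-86/(-217), 131) + v) = √(1/69 + 13950) = √(962551/69) = √66416019/69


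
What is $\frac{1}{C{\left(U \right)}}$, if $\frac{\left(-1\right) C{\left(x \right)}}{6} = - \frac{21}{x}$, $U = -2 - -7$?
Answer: $\frac{5}{126} \approx 0.039683$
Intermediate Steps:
$U = 5$ ($U = -2 + 7 = 5$)
$C{\left(x \right)} = \frac{126}{x}$ ($C{\left(x \right)} = - 6 \left(- \frac{21}{x}\right) = \frac{126}{x}$)
$\frac{1}{C{\left(U \right)}} = \frac{1}{126 \cdot \frac{1}{5}} = \frac{1}{\frac{126}{5}} = \frac{5}{126}$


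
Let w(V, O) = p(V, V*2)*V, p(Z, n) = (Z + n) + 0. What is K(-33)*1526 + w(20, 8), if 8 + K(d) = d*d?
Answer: 1650806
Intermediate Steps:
p(Z, n) = Z + n
K(d) = -8 + d² (K(d) = -8 + d*d = -8 + d²)
w(V, O) = 3*V² (w(V, O) = (V + V*2)*V = (V + 2*V)*V = (3*V)*V = 3*V²)
K(-33)*1526 + w(20, 8) = (-8 + (-33)²)*1526 + 3*20² = (-8 + 1089)*1526 + 3*400 = 1081*1526 + 1200 = 1649606 + 1200 = 1650806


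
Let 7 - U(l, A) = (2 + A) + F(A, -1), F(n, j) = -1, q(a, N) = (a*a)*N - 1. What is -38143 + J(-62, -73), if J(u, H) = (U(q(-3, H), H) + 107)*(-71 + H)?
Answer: -64927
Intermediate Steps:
q(a, N) = -1 + N*a² (q(a, N) = a²*N - 1 = N*a² - 1 = -1 + N*a²)
U(l, A) = 6 - A (U(l, A) = 7 - ((2 + A) - 1) = 7 - (1 + A) = 7 + (-1 - A) = 6 - A)
J(u, H) = (-71 + H)*(113 - H) (J(u, H) = ((6 - H) + 107)*(-71 + H) = (113 - H)*(-71 + H) = (-71 + H)*(113 - H))
-38143 + J(-62, -73) = -38143 + (-8023 - 1*(-73)² + 184*(-73)) = -38143 + (-8023 - 1*5329 - 13432) = -38143 + (-8023 - 5329 - 13432) = -38143 - 26784 = -64927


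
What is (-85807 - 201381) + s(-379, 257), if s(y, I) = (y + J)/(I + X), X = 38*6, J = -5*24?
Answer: -139286679/485 ≈ -2.8719e+5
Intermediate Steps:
J = -120
X = 228
s(y, I) = (-120 + y)/(228 + I) (s(y, I) = (y - 120)/(I + 228) = (-120 + y)/(228 + I))
(-85807 - 201381) + s(-379, 257) = (-85807 - 201381) + (-120 - 379)/(228 + 257) = -287188 - 499/485 = -139286679/485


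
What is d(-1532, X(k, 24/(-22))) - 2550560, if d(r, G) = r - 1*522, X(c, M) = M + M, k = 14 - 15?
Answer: -2552614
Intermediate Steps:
k = -1
X(c, M) = 2*M
d(r, G) = -522 + r (d(r, G) = r - 522 = -522 + r)
d(-1532, X(k, 24/(-22))) - 2550560 = (-522 - 1532) - 2550560 = -2054 - 2550560 = -2552614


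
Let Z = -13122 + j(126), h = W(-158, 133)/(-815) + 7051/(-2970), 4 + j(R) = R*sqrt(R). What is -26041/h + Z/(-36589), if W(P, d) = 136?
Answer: 41934818538692/4091638103 - 54*sqrt(14)/5227 ≈ 10249.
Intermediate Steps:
j(R) = -4 + R**(3/2) (j(R) = -4 + R*sqrt(R) = -4 + R**(3/2))
h = -111827/44010 (h = 136/(-815) + 7051/(-2970) = 136*(-1/815) + 7051*(-1/2970) = -136/815 - 641/270 = -111827/44010 ≈ -2.5409)
Z = -13126 + 378*sqrt(14) (Z = -13122 + (-4 + 126**(3/2)) = -13122 + (-4 + 378*sqrt(14)) = -13126 + 378*sqrt(14) ≈ -11712.)
-26041/h + Z/(-36589) = -26041/(-111827/44010) + (-13126 + 378*sqrt(14))/(-36589) = -26041*(-44010/111827) + (-13126 + 378*sqrt(14))*(-1/36589) = 1146064410/111827 + (13126/36589 - 54*sqrt(14)/5227) = 41934818538692/4091638103 - 54*sqrt(14)/5227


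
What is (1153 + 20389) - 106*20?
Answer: 19422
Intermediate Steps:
(1153 + 20389) - 106*20 = 21542 - 2120 = 19422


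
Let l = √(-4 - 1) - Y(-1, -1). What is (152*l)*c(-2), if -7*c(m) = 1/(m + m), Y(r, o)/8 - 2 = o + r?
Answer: 38*I*√5/7 ≈ 12.139*I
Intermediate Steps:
Y(r, o) = 16 + 8*o + 8*r (Y(r, o) = 16 + 8*(o + r) = 16 + (8*o + 8*r) = 16 + 8*o + 8*r)
c(m) = -1/(14*m) (c(m) = -1/(7*(m + m)) = -1/(2*m)/7 = -1/(14*m))
l = I*√5 (l = √(-4 - 1) - (16 + 8*(-1) + 8*(-1)) = √(-5) - (16 - 8 - 8) = I*√5 - 1*0 = I*√5 + 0 = I*√5 ≈ 2.2361*I)
(152*l)*c(-2) = (152*(I*√5))*(-1/14/(-2)) = (152*I*√5)*(-1/14*(-½)) = (152*I*√5)*(1/28) = 38*I*√5/7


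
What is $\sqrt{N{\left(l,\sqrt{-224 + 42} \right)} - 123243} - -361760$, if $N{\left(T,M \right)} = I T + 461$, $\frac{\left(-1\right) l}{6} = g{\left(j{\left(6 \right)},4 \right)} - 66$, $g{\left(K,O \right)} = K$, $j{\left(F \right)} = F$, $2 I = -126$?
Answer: $361760 + i \sqrt{145462} \approx 3.6176 \cdot 10^{5} + 381.4 i$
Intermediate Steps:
$I = -63$ ($I = \frac{1}{2} \left(-126\right) = -63$)
$l = 360$ ($l = - 6 \left(6 - 66\right) = \left(-6\right) \left(-60\right) = 360$)
$N{\left(T,M \right)} = 461 - 63 T$ ($N{\left(T,M \right)} = - 63 T + 461 = 461 - 63 T$)
$\sqrt{N{\left(l,\sqrt{-224 + 42} \right)} - 123243} - -361760 = \sqrt{\left(461 - 22680\right) - 123243} - -361760 = \sqrt{\left(461 - 22680\right) - 123243} + 361760 = \sqrt{-22219 - 123243} + 361760 = \sqrt{-145462} + 361760 = i \sqrt{145462} + 361760 = 361760 + i \sqrt{145462}$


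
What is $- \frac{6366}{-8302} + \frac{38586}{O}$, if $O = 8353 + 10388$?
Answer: $\frac{73274363}{25931297} \approx 2.8257$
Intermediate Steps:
$O = 18741$
$- \frac{6366}{-8302} + \frac{38586}{O} = - \frac{6366}{-8302} + \frac{38586}{18741} = \left(-6366\right) \left(- \frac{1}{8302}\right) + 38586 \cdot \frac{1}{18741} = \frac{3183}{4151} + \frac{12862}{6247} = \frac{73274363}{25931297}$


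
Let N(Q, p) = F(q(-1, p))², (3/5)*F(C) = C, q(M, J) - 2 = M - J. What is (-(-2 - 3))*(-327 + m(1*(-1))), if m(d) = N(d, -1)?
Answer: -14215/9 ≈ -1579.4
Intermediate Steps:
q(M, J) = 2 + M - J (q(M, J) = 2 + (M - J) = 2 + M - J)
F(C) = 5*C/3
N(Q, p) = (5/3 - 5*p/3)² (N(Q, p) = (5*(2 - 1 - p)/3)² = (5*(1 - p)/3)² = (5/3 - 5*p/3)²)
m(d) = 100/9 (m(d) = 25*(-1 - 1)²/9 = (25/9)*(-2)² = (25/9)*4 = 100/9)
(-(-2 - 3))*(-327 + m(1*(-1))) = (-(-2 - 3))*(-327 + 100/9) = -1*(-5)*(-2843/9) = 5*(-2843/9) = -14215/9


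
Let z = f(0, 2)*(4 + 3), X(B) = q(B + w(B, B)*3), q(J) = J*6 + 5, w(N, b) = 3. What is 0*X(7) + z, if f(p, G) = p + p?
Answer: 0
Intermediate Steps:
f(p, G) = 2*p
q(J) = 5 + 6*J (q(J) = 6*J + 5 = 5 + 6*J)
X(B) = 59 + 6*B (X(B) = 5 + 6*(B + 3*3) = 5 + 6*(B + 9) = 5 + 6*(9 + B) = 5 + (54 + 6*B) = 59 + 6*B)
z = 0 (z = (2*0)*(4 + 3) = 0*7 = 0)
0*X(7) + z = 0*(59 + 6*7) + 0 = 0*(59 + 42) + 0 = 0*101 + 0 = 0 + 0 = 0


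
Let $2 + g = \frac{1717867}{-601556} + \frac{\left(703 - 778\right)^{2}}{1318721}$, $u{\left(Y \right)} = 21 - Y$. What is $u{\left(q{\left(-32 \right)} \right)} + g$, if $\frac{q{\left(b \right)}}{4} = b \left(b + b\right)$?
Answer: $- \frac{6485776466212155}{793284529876} \approx -8175.9$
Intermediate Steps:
$q{\left(b \right)} = 8 b^{2}$ ($q{\left(b \right)} = 4 b \left(b + b\right) = 4 b 2 b = 4 \cdot 2 b^{2} = 8 b^{2}$)
$g = - \frac{3848572595359}{793284529876}$ ($g = -2 + \left(\frac{1717867}{-601556} + \frac{\left(703 - 778\right)^{2}}{1318721}\right) = -2 + \left(1717867 \left(- \frac{1}{601556}\right) + \left(-75\right)^{2} \cdot \frac{1}{1318721}\right) = -2 + \left(- \frac{1717867}{601556} + 5625 \cdot \frac{1}{1318721}\right) = -2 + \left(- \frac{1717867}{601556} + \frac{5625}{1318721}\right) = -2 - \frac{2262003535607}{793284529876} = - \frac{3848572595359}{793284529876} \approx -4.8514$)
$u{\left(q{\left(-32 \right)} \right)} + g = \left(21 - 8 \left(-32\right)^{2}\right) - \frac{3848572595359}{793284529876} = \left(21 - 8 \cdot 1024\right) - \frac{3848572595359}{793284529876} = \left(21 - 8192\right) - \frac{3848572595359}{793284529876} = -8171 - \frac{3848572595359}{793284529876} = - \frac{6485776466212155}{793284529876}$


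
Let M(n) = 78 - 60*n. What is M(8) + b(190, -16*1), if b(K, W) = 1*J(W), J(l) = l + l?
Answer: -434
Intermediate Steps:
J(l) = 2*l
b(K, W) = 2*W (b(K, W) = 1*(2*W) = 2*W)
M(8) + b(190, -16*1) = (78 - 60*8) + 2*(-16*1) = (78 - 480) + 2*(-16) = -402 - 32 = -434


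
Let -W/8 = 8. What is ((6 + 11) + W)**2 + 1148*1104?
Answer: 1269601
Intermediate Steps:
W = -64 (W = -8*8 = -64)
((6 + 11) + W)**2 + 1148*1104 = ((6 + 11) - 64)**2 + 1148*1104 = (17 - 64)**2 + 1267392 = (-47)**2 + 1267392 = 2209 + 1267392 = 1269601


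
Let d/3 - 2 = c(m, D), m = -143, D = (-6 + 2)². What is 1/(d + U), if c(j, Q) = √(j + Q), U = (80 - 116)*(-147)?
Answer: 1766/9356649 - I*√127/9356649 ≈ 0.00018874 - 1.2044e-6*I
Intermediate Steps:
D = 16 (D = (-4)² = 16)
U = 5292 (U = -36*(-147) = 5292)
c(j, Q) = √(Q + j)
d = 6 + 3*I*√127 (d = 6 + 3*√(16 - 143) = 6 + 3*√(-127) = 6 + 3*(I*√127) = 6 + 3*I*√127 ≈ 6.0 + 33.808*I)
1/(d + U) = 1/((6 + 3*I*√127) + 5292) = 1/(5298 + 3*I*√127)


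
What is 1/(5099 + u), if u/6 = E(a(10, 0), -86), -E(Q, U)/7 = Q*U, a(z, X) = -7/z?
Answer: 5/12853 ≈ 0.00038901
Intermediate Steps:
E(Q, U) = -7*Q*U
u = -12642/5 (u = 6*(-7*(-7/10)*(-86)) = 6*(-2107/5) = -12642/5 ≈ -2528.4)
1/(5099 + u) = 1/(5099 - 12642/5) = 1/(12853/5) = 5/12853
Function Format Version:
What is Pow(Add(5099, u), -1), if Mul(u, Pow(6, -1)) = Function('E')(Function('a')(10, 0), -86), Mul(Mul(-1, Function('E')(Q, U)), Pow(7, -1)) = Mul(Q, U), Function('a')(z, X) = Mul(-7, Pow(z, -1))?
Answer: Rational(5, 12853) ≈ 0.00038901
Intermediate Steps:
Function('E')(Q, U) = Mul(-7, Q, U) (Function('E')(Q, U) = Mul(-7, Mul(Q, U)) = Mul(-7, Q, U))
u = Rational(-12642, 5) (u = Mul(6, Mul(-7, Mul(-7, Pow(10, -1)), -86)) = Mul(6, Mul(-7, Mul(-7, Rational(1, 10)), -86)) = Mul(6, Mul(-7, Rational(-7, 10), -86)) = Mul(6, Rational(-2107, 5)) = Rational(-12642, 5) ≈ -2528.4)
Pow(Add(5099, u), -1) = Pow(Add(5099, Rational(-12642, 5)), -1) = Pow(Rational(12853, 5), -1) = Rational(5, 12853)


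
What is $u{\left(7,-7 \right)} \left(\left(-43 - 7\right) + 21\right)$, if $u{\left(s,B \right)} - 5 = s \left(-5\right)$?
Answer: $870$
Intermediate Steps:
$u{\left(s,B \right)} = 5 - 5 s$ ($u{\left(s,B \right)} = 5 + s \left(-5\right) = 5 - 5 s$)
$u{\left(7,-7 \right)} \left(\left(-43 - 7\right) + 21\right) = \left(5 - 35\right) \left(\left(-43 - 7\right) + 21\right) = - 30 \left(-50 + 21\right) = \left(-30\right) \left(-29\right) = 870$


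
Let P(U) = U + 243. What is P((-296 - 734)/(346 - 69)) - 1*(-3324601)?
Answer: 920980758/277 ≈ 3.3248e+6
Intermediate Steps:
P(U) = 243 + U
P((-296 - 734)/(346 - 69)) - 1*(-3324601) = (243 + (-296 - 734)/(346 - 69)) - 1*(-3324601) = (243 - 1030/277) + 3324601 = 66281/277 + 3324601 = 920980758/277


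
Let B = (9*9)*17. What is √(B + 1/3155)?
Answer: 2*√3426673895/3155 ≈ 37.108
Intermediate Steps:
B = 1377 (B = 81*17 = 1377)
√(B + 1/3155) = √(1377 + 1/3155) = √(4344436/3155) = 2*√3426673895/3155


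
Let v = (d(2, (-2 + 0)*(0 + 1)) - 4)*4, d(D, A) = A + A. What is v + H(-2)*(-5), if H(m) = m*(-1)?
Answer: -42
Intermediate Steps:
d(D, A) = 2*A
H(m) = -m
v = -32 (v = (2*((-2 + 0)*(0 + 1)) - 4)*4 = (2*(-2*1) - 4)*4 = (2*(-2) - 4)*4 = (-4 - 4)*4 = -8*4 = -32)
v + H(-2)*(-5) = -32 - 1*(-2)*(-5) = -32 + 2*(-5) = -32 - 10 = -42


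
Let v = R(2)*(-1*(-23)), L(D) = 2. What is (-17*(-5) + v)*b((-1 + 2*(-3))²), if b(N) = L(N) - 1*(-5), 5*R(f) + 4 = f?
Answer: 2653/5 ≈ 530.60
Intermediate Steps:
R(f) = -⅘ + f/5
b(N) = 7 (b(N) = 2 - 1*(-5) = 2 + 5 = 7)
v = -46/5 (v = (-⅘ + (⅕)*2)*(-1*(-23)) = (-⅘ + ⅖)*23 = -⅖*23 = -46/5 ≈ -9.2000)
(-17*(-5) + v)*b((-1 + 2*(-3))²) = (-17*(-5) - 46/5)*7 = (85 - 46/5)*7 = (379/5)*7 = 2653/5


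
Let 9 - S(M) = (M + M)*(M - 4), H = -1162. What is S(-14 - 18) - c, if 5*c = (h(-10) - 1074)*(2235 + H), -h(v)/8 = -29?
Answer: 891991/5 ≈ 1.7840e+5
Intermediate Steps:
h(v) = 232 (h(v) = -8*(-29) = 232)
S(M) = 9 - 2*M*(-4 + M) (S(M) = 9 - (M + M)*(M - 4) = 9 - 2*M*(-4 + M))
c = -903466/5 (c = ((232 - 1074)*(2235 - 1162))/5 = (-842*1073)/5 = (⅕)*(-903466) = -903466/5 ≈ -1.8069e+5)
S(-14 - 18) - c = (9 - 2*(-14 - 18)² + 8*(-14 - 18)) - 1*(-903466/5) = (9 - 2*(-32)² + 8*(-32)) + 903466/5 = (9 - 2*1024 - 256) + 903466/5 = (9 - 2048 - 256) + 903466/5 = -2295 + 903466/5 = 891991/5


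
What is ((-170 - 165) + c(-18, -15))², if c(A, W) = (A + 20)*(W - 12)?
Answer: 151321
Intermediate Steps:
c(A, W) = (-12 + W)*(20 + A) (c(A, W) = (20 + A)*(-12 + W) = (-12 + W)*(20 + A))
((-170 - 165) + c(-18, -15))² = ((-170 - 165) + (-240 - 12*(-18) + 20*(-15) - 18*(-15)))² = (-335 + (-240 + 216 - 300 + 270))² = (-335 - 54)² = (-389)² = 151321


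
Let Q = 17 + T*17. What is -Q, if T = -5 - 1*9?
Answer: 221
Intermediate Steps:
T = -14 (T = -5 - 9 = -14)
Q = -221 (Q = 17 - 14*17 = 17 - 238 = -221)
-Q = -1*(-221) = 221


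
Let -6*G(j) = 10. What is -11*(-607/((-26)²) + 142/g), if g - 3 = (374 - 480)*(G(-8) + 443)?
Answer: 72321887/7297420 ≈ 9.9106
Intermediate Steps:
G(j) = -5/3 (G(j) = -⅙*10 = -5/3)
g = -140335/3 (g = 3 + (374 - 480)*(-5/3 + 443) = 3 - 106*1324/3 = 3 - 140344/3 = -140335/3 ≈ -46778.)
-11*(-607/((-26)²) + 142/g) = -11*(-607/((-26)²) + 142/(-140335/3)) = -11*(-607/676 + 142*(-3/140335)) = -11*(-607*1/676 - 426/140335) = -11*(-607/676 - 426/140335) = -11*(-6574717/7297420) = 72321887/7297420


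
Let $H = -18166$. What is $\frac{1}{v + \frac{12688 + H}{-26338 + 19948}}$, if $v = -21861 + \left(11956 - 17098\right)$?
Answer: $- \frac{1065}{28757282} \approx -3.7034 \cdot 10^{-5}$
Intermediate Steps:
$v = -27003$ ($v = -21861 - 5142 = -27003$)
$\frac{1}{v + \frac{12688 + H}{-26338 + 19948}} = \frac{1}{-27003 + \frac{12688 - 18166}{-26338 + 19948}} = \frac{1}{-27003 - \frac{5478}{-6390}} = \frac{1}{-27003 - - \frac{913}{1065}} = \frac{1}{-27003 + \frac{913}{1065}} = \frac{1}{- \frac{28757282}{1065}} = - \frac{1065}{28757282}$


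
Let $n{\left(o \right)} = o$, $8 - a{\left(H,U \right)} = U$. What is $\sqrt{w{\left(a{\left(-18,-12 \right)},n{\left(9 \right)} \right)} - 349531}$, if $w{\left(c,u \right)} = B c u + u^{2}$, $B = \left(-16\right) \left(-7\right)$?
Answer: $i \sqrt{329290} \approx 573.84 i$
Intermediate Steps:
$a{\left(H,U \right)} = 8 - U$
$B = 112$
$w{\left(c,u \right)} = u^{2} + 112 c u$ ($w{\left(c,u \right)} = 112 c u + u^{2} = u^{2} + 112 c u$)
$\sqrt{w{\left(a{\left(-18,-12 \right)},n{\left(9 \right)} \right)} - 349531} = \sqrt{9 \left(9 + 112 \left(8 - -12\right)\right) - 349531} = \sqrt{9 \left(9 + 112 \left(8 + 12\right)\right) - 349531} = \sqrt{9 \left(9 + 112 \cdot 20\right) - 349531} = \sqrt{9 \left(9 + 2240\right) - 349531} = \sqrt{9 \cdot 2249 - 349531} = \sqrt{20241 - 349531} = \sqrt{-329290} = i \sqrt{329290}$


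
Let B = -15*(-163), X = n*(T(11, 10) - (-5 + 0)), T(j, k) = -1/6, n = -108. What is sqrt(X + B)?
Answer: sqrt(1923) ≈ 43.852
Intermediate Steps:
T(j, k) = -1/6 (T(j, k) = -1*1/6 = -1/6)
X = -522 (X = -108*(-1/6 - (-5 + 0)) = -108*(-1/6 - 1*(-5)) = -108*(-1/6 + 5) = -108*29/6 = -522)
B = 2445
sqrt(X + B) = sqrt(-522 + 2445) = sqrt(1923)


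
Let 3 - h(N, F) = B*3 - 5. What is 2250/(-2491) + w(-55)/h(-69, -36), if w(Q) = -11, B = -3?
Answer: -65651/42347 ≈ -1.5503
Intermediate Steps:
h(N, F) = 17 (h(N, F) = 3 - (-3*3 - 5) = 3 - (-9 - 5) = 3 - 1*(-14) = 3 + 14 = 17)
2250/(-2491) + w(-55)/h(-69, -36) = 2250/(-2491) - 11/17 = 2250*(-1/2491) - 11*1/17 = -2250/2491 - 11/17 = -65651/42347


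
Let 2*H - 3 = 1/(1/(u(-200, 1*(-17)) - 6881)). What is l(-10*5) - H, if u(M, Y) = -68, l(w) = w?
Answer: 3423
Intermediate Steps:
H = -3473 (H = 3/2 + 1/(2*(1/(-68 - 6881))) = 3/2 + 1/(2*(1/(-6949))) = 3/2 + 1/(2*(-1/6949)) = 3/2 + (½)*(-6949) = 3/2 - 6949/2 = -3473)
l(-10*5) - H = -10*5 - 1*(-3473) = -50 + 3473 = 3423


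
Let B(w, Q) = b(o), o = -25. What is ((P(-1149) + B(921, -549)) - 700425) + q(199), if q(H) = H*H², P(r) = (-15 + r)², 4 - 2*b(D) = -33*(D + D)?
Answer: 8534247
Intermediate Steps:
b(D) = 2 + 33*D (b(D) = 2 - (-33)*(D + D)/2 = 2 - (-33)*2*D/2 = 2 - (-33)*D = 2 + 33*D)
B(w, Q) = -823 (B(w, Q) = 2 + 33*(-25) = 2 - 825 = -823)
q(H) = H³
((P(-1149) + B(921, -549)) - 700425) + q(199) = (((-15 - 1149)² - 823) - 700425) + 199³ = (((-1164)² - 823) - 700425) + 7880599 = ((1354896 - 823) - 700425) + 7880599 = (1354073 - 700425) + 7880599 = 653648 + 7880599 = 8534247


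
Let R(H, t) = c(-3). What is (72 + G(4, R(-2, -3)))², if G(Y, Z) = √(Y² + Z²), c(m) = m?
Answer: 5929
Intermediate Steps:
R(H, t) = -3
(72 + G(4, R(-2, -3)))² = (72 + √(4² + (-3)²))² = (72 + √(16 + 9))² = (72 + √25)² = (72 + 5)² = 77² = 5929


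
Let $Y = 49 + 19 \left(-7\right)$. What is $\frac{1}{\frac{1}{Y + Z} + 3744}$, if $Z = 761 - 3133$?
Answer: $\frac{2456}{9195263} \approx 0.00026709$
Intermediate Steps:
$Z = -2372$
$Y = -84$ ($Y = 49 - 133 = -84$)
$\frac{1}{\frac{1}{Y + Z} + 3744} = \frac{1}{\frac{1}{-84 - 2372} + 3744} = \frac{1}{\frac{1}{-2456} + 3744} = \frac{1}{- \frac{1}{2456} + 3744} = \frac{1}{\frac{9195263}{2456}} = \frac{2456}{9195263}$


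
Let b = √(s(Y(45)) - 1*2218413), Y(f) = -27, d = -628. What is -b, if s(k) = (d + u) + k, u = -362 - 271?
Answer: -I*√2219701 ≈ -1489.9*I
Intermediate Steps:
u = -633
s(k) = -1261 + k (s(k) = (-628 - 633) + k = -1261 + k)
b = I*√2219701 (b = √((-1261 - 27) - 1*2218413) = √(-1288 - 2218413) = √(-2219701) = I*√2219701 ≈ 1489.9*I)
-b = -I*√2219701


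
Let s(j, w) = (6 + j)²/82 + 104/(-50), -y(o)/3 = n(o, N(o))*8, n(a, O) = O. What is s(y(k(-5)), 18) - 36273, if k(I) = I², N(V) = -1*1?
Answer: -37170707/1025 ≈ -36264.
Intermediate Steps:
N(V) = -1
y(o) = 24 (y(o) = -(-3)*8 = -3*(-8) = 24)
s(j, w) = -52/25 + (6 + j)²/82 (s(j, w) = (6 + j)²*(1/82) + 104*(-1/50) = (6 + j)²/82 - 52/25 = -52/25 + (6 + j)²/82)
s(y(k(-5)), 18) - 36273 = (-52/25 + (6 + 24)²/82) - 36273 = (-52/25 + (1/82)*30²) - 36273 = (-52/25 + (1/82)*900) - 36273 = (-52/25 + 450/41) - 36273 = 9118/1025 - 36273 = -37170707/1025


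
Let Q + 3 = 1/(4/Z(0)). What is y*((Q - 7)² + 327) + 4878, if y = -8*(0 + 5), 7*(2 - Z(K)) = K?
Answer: -11812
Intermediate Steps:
Z(K) = 2 - K/7
y = -40 (y = -8*5 = -40)
Q = -5/2 (Q = -3 + 1/(4/(2 - ⅐*0)) = -3 + 1/(4/(2 + 0)) = -3 + 1/(4/2) = -3 + 1/(4*(½)) = -3 + 1/2 = -3 + ½ = -5/2 ≈ -2.5000)
y*((Q - 7)² + 327) + 4878 = -40*((-5/2 - 7)² + 327) + 4878 = -40*((-19/2)² + 327) + 4878 = -40*(361/4 + 327) + 4878 = -40*1669/4 + 4878 = -16690 + 4878 = -11812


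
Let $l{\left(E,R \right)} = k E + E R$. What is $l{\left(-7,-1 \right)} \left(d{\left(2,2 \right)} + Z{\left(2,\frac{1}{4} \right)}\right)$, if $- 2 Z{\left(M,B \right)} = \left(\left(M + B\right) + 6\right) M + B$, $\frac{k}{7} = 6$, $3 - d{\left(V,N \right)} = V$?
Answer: $\frac{16933}{8} \approx 2116.6$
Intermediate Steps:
$d{\left(V,N \right)} = 3 - V$
$k = 42$ ($k = 7 \cdot 6 = 42$)
$Z{\left(M,B \right)} = - \frac{B}{2} - \frac{M \left(6 + B + M\right)}{2}$ ($Z{\left(M,B \right)} = - \frac{\left(\left(M + B\right) + 6\right) M + B}{2} = - \frac{\left(\left(B + M\right) + 6\right) M + B}{2} = - \frac{\left(6 + B + M\right) M + B}{2} = - \frac{M \left(6 + B + M\right) + B}{2} = - \frac{B + M \left(6 + B + M\right)}{2} = - \frac{B}{2} - \frac{M \left(6 + B + M\right)}{2}$)
$l{\left(E,R \right)} = 42 E + E R$
$l{\left(-7,-1 \right)} \left(d{\left(2,2 \right)} + Z{\left(2,\frac{1}{4} \right)}\right) = - 7 \left(42 - 1\right) \left(\left(3 - 2\right) - \left(6 + 2 + \frac{1}{8} + \frac{1}{2} \cdot \frac{1}{4} \cdot 2\right)\right) = \left(-7\right) 41 \left(\left(3 - 2\right) - \left(\frac{65}{8} + \frac{1}{4}\right)\right) = - 287 \left(1 - \frac{67}{8}\right) = \left(-287\right) \left(- \frac{59}{8}\right) = \frac{16933}{8}$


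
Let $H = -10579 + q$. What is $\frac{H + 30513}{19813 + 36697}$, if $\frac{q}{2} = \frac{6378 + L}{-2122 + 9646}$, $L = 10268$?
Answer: $\frac{37504177}{106295310} \approx 0.35283$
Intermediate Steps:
$q = \frac{8323}{1881}$ ($q = 2 \frac{6378 + 10268}{-2122 + 9646} = 2 \cdot \frac{16646}{7524} = 2 \cdot 16646 \cdot \frac{1}{7524} = 2 \cdot \frac{8323}{3762} = \frac{8323}{1881} \approx 4.4248$)
$H = - \frac{19890776}{1881}$ ($H = -10579 + \frac{8323}{1881} = - \frac{19890776}{1881} \approx -10575.0$)
$\frac{H + 30513}{19813 + 36697} = \frac{- \frac{19890776}{1881} + 30513}{19813 + 36697} = \frac{37504177}{1881 \cdot 56510} = \frac{37504177}{1881} \cdot \frac{1}{56510} = \frac{37504177}{106295310}$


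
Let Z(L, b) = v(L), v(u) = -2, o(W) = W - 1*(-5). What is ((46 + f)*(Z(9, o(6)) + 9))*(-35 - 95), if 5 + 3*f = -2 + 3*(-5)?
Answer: -105560/3 ≈ -35187.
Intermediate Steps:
o(W) = 5 + W (o(W) = W + 5 = 5 + W)
f = -22/3 (f = -5/3 + (-2 + 3*(-5))/3 = -5/3 + (-2 - 15)/3 = -5/3 + (⅓)*(-17) = -5/3 - 17/3 = -22/3 ≈ -7.3333)
Z(L, b) = -2
((46 + f)*(Z(9, o(6)) + 9))*(-35 - 95) = ((46 - 22/3)*(-2 + 9))*(-35 - 95) = ((116/3)*7)*(-130) = (812/3)*(-130) = -105560/3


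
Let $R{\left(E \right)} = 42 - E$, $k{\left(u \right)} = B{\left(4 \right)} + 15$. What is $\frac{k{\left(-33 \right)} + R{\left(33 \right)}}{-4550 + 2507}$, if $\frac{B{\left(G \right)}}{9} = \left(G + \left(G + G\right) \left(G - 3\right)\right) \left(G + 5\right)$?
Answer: $- \frac{332}{681} \approx -0.48752$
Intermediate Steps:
$B{\left(G \right)} = 9 \left(5 + G\right) \left(G + 2 G \left(-3 + G\right)\right)$ ($B{\left(G \right)} = 9 \left(G + \left(G + G\right) \left(G - 3\right)\right) \left(G + 5\right) = 9 \left(G + 2 G \left(-3 + G\right)\right) \left(5 + G\right) = 9 \left(5 + G\right) \left(G + 2 G \left(-3 + G\right)\right)$)
$k{\left(u \right)} = 987$ ($k{\left(u \right)} = 9 \cdot 4 \left(-25 + 2 \cdot 4^{2} + 5 \cdot 4\right) + 15 = 9 \cdot 4 \left(-25 + 2 \cdot 16 + 20\right) + 15 = 9 \cdot 4 \left(-25 + 32 + 20\right) + 15 = 9 \cdot 4 \cdot 27 + 15 = 972 + 15 = 987$)
$\frac{k{\left(-33 \right)} + R{\left(33 \right)}}{-4550 + 2507} = \frac{987 + \left(42 - 33\right)}{-4550 + 2507} = \frac{987 + \left(42 - 33\right)}{-2043} = \left(987 + 9\right) \left(- \frac{1}{2043}\right) = 996 \left(- \frac{1}{2043}\right) = - \frac{332}{681}$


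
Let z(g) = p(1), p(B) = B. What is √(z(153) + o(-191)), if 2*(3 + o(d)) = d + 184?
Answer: I*√22/2 ≈ 2.3452*I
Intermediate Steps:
z(g) = 1
o(d) = 89 + d/2 (o(d) = -3 + (d + 184)/2 = -3 + (184 + d)/2 = -3 + (92 + d/2) = 89 + d/2)
√(z(153) + o(-191)) = √(1 + (89 + (½)*(-191))) = √(1 + (89 - 191/2)) = √(1 - 13/2) = √(-11/2) = I*√22/2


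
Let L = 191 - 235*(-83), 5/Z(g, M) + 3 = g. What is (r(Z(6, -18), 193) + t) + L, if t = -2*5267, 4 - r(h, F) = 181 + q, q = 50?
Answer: 8935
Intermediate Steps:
Z(g, M) = 5/(-3 + g)
r(h, F) = -227 (r(h, F) = 4 - (181 + 50) = 4 - 1*231 = 4 - 231 = -227)
L = 19696 (L = 191 + 19505 = 19696)
t = -10534
(r(Z(6, -18), 193) + t) + L = (-227 - 10534) + 19696 = -10761 + 19696 = 8935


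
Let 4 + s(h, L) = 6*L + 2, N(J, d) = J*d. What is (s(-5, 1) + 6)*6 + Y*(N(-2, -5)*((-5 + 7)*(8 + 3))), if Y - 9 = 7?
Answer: 3580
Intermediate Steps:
Y = 16 (Y = 9 + 7 = 16)
s(h, L) = -2 + 6*L (s(h, L) = -4 + (6*L + 2) = -4 + (2 + 6*L) = -2 + 6*L)
(s(-5, 1) + 6)*6 + Y*(N(-2, -5)*((-5 + 7)*(8 + 3))) = ((-2 + 6*1) + 6)*6 + 16*((-2*(-5))*((-5 + 7)*(8 + 3))) = ((-2 + 6) + 6)*6 + 16*(10*(2*11)) = (4 + 6)*6 + 16*(10*22) = 10*6 + 16*220 = 60 + 3520 = 3580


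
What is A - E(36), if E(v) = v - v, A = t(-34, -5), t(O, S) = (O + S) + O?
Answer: -73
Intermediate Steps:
t(O, S) = S + 2*O
A = -73 (A = -5 + 2*(-34) = -5 - 68 = -73)
E(v) = 0
A - E(36) = -73 - 1*0 = -73 + 0 = -73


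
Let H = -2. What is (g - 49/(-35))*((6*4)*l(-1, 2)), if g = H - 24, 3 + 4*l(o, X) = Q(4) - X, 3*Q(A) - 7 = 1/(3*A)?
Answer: 779/2 ≈ 389.50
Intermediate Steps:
Q(A) = 7/3 + 1/(9*A) (Q(A) = 7/3 + 1/(3*((3*A))) = 7/3 + (1/(3*A))/3 = 7/3 + 1/(9*A))
l(o, X) = -23/144 - X/4 (l(o, X) = -3/4 + ((1/9)*(1 + 21*4)/4 - X)/4 = -3/4 + ((1/9)*(1/4)*(1 + 84) - X)/4 = -3/4 + ((1/9)*(1/4)*85 - X)/4 = -3/4 + (85/36 - X)/4 = -3/4 + (85/144 - X/4) = -23/144 - X/4)
g = -26 (g = -2 - 24 = -26)
(g - 49/(-35))*((6*4)*l(-1, 2)) = (-26 - 49/(-35))*((6*4)*(-23/144 - 1/4*2)) = (-26 - 49*(-1/35))*(24*(-23/144 - 1/2)) = (-26 + 7/5)*(24*(-95/144)) = -123/5*(-95/6) = 779/2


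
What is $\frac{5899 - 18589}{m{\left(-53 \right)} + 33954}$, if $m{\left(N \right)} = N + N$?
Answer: $- \frac{6345}{16924} \approx -0.37491$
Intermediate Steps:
$m{\left(N \right)} = 2 N$
$\frac{5899 - 18589}{m{\left(-53 \right)} + 33954} = \frac{5899 - 18589}{2 \left(-53\right) + 33954} = - \frac{12690}{-106 + 33954} = - \frac{12690}{33848} = \left(-12690\right) \frac{1}{33848} = - \frac{6345}{16924}$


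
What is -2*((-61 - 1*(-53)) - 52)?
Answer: 120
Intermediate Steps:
-2*((-61 - 1*(-53)) - 52) = -2*((-61 + 53) - 52) = -2*(-8 - 52) = -2*(-60) = 120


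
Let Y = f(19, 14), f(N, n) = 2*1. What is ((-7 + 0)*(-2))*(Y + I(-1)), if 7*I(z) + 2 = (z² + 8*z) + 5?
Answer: 20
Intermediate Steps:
I(z) = 3/7 + z²/7 + 8*z/7 (I(z) = -2/7 + ((z² + 8*z) + 5)/7 = -2/7 + (5 + z² + 8*z)/7 = -2/7 + (5/7 + z²/7 + 8*z/7) = 3/7 + z²/7 + 8*z/7)
f(N, n) = 2
Y = 2
((-7 + 0)*(-2))*(Y + I(-1)) = ((-7 + 0)*(-2))*(2 + (3/7 + (⅐)*(-1)² + (8/7)*(-1))) = (-7*(-2))*(2 + (3/7 + (⅐)*1 - 8/7)) = 14*(2 + (3/7 + ⅐ - 8/7)) = 14*(2 - 4/7) = 14*(10/7) = 20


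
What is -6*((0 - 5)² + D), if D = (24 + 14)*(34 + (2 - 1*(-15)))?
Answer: -11778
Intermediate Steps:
D = 1938 (D = 38*(34 + (2 + 15)) = 38*(34 + 17) = 38*51 = 1938)
-6*((0 - 5)² + D) = -6*((0 - 5)² + 1938) = -6*((-5)² + 1938) = -6*(25 + 1938) = -6*1963 = -11778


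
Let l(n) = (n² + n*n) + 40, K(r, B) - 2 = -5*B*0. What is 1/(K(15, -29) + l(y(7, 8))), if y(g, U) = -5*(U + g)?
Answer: 1/11292 ≈ 8.8558e-5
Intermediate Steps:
y(g, U) = -5*U - 5*g
K(r, B) = 2 (K(r, B) = 2 - 5*B*0 = 2 + 0 = 2)
l(n) = 40 + 2*n² (l(n) = (n² + n²) + 40 = 2*n² + 40 = 40 + 2*n²)
1/(K(15, -29) + l(y(7, 8))) = 1/(2 + (40 + 2*(-5*8 - 5*7)²)) = 1/(2 + (40 + 2*(-40 - 35)²)) = 1/(2 + (40 + 2*(-75)²)) = 1/(2 + (40 + 2*5625)) = 1/(2 + (40 + 11250)) = 1/(2 + 11290) = 1/11292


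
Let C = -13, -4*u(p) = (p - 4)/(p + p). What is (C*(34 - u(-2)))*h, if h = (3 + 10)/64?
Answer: -46475/512 ≈ -90.771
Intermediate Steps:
u(p) = -(-4 + p)/(8*p) (u(p) = -(p - 4)/(4*(p + p)) = -(-4 + p)/(4*(2*p)) = -(-4 + p)*1/(2*p)/4 = -(-4 + p)/(8*p))
h = 13/64 (h = 13*(1/64) = 13/64 ≈ 0.20313)
(C*(34 - u(-2)))*h = -13*(34 - (4 - 1*(-2))/(8*(-2)))*(13/64) = -13*(34 - (-1)*(4 + 2)/(8*2))*(13/64) = -13*(34 - (-1)*6/(8*2))*(13/64) = -13*(34 - 1*(-3/8))*(13/64) = -13*(34 + 3/8)*(13/64) = -13*275/8*(13/64) = -3575/8*13/64 = -46475/512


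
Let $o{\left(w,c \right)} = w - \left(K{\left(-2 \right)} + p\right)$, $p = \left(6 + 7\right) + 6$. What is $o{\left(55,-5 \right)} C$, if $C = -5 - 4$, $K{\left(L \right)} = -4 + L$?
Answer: $-378$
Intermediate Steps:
$p = 19$ ($p = 13 + 6 = 19$)
$C = -9$
$o{\left(w,c \right)} = -13 + w$ ($o{\left(w,c \right)} = w - \left(\left(-4 - 2\right) + 19\right) = w - \left(-6 + 19\right) = w - 13 = -13 + w$)
$o{\left(55,-5 \right)} C = \left(-13 + 55\right) \left(-9\right) = 42 \left(-9\right) = -378$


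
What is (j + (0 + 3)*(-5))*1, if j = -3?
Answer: -18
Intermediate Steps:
(j + (0 + 3)*(-5))*1 = (-3 + (0 + 3)*(-5))*1 = (-3 + 3*(-5))*1 = (-3 - 15)*1 = -18*1 = -18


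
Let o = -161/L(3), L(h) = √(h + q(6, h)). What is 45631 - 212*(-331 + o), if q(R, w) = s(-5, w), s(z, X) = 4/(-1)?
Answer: 115803 - 34132*I ≈ 1.158e+5 - 34132.0*I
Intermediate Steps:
s(z, X) = -4 (s(z, X) = 4*(-1) = -4)
q(R, w) = -4
L(h) = √(-4 + h) (L(h) = √(h - 4) = √(-4 + h))
o = 161*I (o = -161/√(-4 + 3) = -161*(-I) = -(-161)*I = 161*I ≈ 161.0*I)
45631 - 212*(-331 + o) = 45631 - 212*(-331 + 161*I) = 45631 + (70172 - 34132*I) = 115803 - 34132*I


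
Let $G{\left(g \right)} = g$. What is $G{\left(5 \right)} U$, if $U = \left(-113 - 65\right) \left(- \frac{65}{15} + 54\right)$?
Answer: $- \frac{132610}{3} \approx -44203.0$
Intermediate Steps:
$U = - \frac{26522}{3}$ ($U = - 178 \left(\left(-65\right) \frac{1}{15} + 54\right) = - 178 \left(- \frac{13}{3} + 54\right) = \left(-178\right) \frac{149}{3} = - \frac{26522}{3} \approx -8840.7$)
$G{\left(5 \right)} U = 5 \left(- \frac{26522}{3}\right) = - \frac{132610}{3}$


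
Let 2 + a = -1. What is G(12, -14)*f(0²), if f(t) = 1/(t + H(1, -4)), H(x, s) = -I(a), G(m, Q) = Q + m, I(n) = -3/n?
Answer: 2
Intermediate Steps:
a = -3 (a = -2 - 1 = -3)
H(x, s) = -1 (H(x, s) = -(-3)/(-3) = -(-3)*(-1)/3 = -1*1 = -1)
f(t) = 1/(-1 + t) (f(t) = 1/(t - 1) = 1/(-1 + t))
G(12, -14)*f(0²) = (-14 + 12)/(-1 + 0²) = -2/(-1 + 0) = -2/(-1) = -2*(-1) = 2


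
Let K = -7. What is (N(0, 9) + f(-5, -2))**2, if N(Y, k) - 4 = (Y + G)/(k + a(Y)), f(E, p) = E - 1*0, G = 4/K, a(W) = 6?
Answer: 11881/11025 ≈ 1.0776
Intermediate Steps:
G = -4/7 (G = 4/(-7) = 4*(-1/7) = -4/7 ≈ -0.57143)
f(E, p) = E (f(E, p) = E + 0 = E)
N(Y, k) = 4 + (-4/7 + Y)/(6 + k) (N(Y, k) = 4 + (Y - 4/7)/(k + 6) = 4 + (-4/7 + Y)/(6 + k))
(N(0, 9) + f(-5, -2))**2 = ((164/7 + 0 + 4*9)/(6 + 9) - 5)**2 = ((164/7 + 0 + 36)/15 - 5)**2 = ((1/15)*(416/7) - 5)**2 = (416/105 - 5)**2 = (-109/105)**2 = 11881/11025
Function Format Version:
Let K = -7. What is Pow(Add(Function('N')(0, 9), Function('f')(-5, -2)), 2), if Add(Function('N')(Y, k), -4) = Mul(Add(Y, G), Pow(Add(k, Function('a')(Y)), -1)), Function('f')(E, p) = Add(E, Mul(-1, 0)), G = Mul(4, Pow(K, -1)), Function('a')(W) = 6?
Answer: Rational(11881, 11025) ≈ 1.0776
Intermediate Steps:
G = Rational(-4, 7) (G = Mul(4, Pow(-7, -1)) = Mul(4, Rational(-1, 7)) = Rational(-4, 7) ≈ -0.57143)
Function('f')(E, p) = E (Function('f')(E, p) = Add(E, 0) = E)
Function('N')(Y, k) = Add(4, Mul(Pow(Add(6, k), -1), Add(Rational(-4, 7), Y))) (Function('N')(Y, k) = Add(4, Mul(Add(Y, Rational(-4, 7)), Pow(Add(k, 6), -1))) = Add(4, Mul(Add(Rational(-4, 7), Y), Pow(Add(6, k), -1))) = Add(4, Mul(Pow(Add(6, k), -1), Add(Rational(-4, 7), Y))))
Pow(Add(Function('N')(0, 9), Function('f')(-5, -2)), 2) = Pow(Add(Mul(Pow(Add(6, 9), -1), Add(Rational(164, 7), 0, Mul(4, 9))), -5), 2) = Pow(Add(Mul(Pow(15, -1), Add(Rational(164, 7), 0, 36)), -5), 2) = Pow(Add(Mul(Rational(1, 15), Rational(416, 7)), -5), 2) = Pow(Add(Rational(416, 105), -5), 2) = Pow(Rational(-109, 105), 2) = Rational(11881, 11025)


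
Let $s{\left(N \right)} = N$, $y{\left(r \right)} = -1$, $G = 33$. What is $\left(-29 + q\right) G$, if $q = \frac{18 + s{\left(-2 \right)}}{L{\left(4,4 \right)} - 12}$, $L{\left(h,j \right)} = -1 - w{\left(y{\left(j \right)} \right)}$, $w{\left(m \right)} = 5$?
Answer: $- \frac{2959}{3} \approx -986.33$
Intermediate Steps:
$L{\left(h,j \right)} = -6$ ($L{\left(h,j \right)} = -1 - 5 = -6$)
$q = - \frac{8}{9}$ ($q = \frac{18 - 2}{-6 - 12} = \frac{16}{-18} = 16 \left(- \frac{1}{18}\right) = - \frac{8}{9} \approx -0.88889$)
$\left(-29 + q\right) G = \left(-29 - \frac{8}{9}\right) 33 = \left(- \frac{269}{9}\right) 33 = - \frac{2959}{3}$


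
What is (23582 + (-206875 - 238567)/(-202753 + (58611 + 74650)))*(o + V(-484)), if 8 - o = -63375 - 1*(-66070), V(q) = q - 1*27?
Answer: -436848341969/5791 ≈ -7.5436e+7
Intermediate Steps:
V(q) = -27 + q (V(q) = q - 27 = -27 + q)
o = -2687 (o = 8 - (-63375 - 1*(-66070)) = 8 - (-63375 + 66070) = 8 - 1*2695 = 8 - 2695 = -2687)
(23582 + (-206875 - 238567)/(-202753 + (58611 + 74650)))*(o + V(-484)) = (23582 + (-206875 - 238567)/(-202753 + (58611 + 74650)))*(-2687 + (-27 - 484)) = (23582 - 445442/(-202753 + 133261))*(-2687 - 511) = (23582 - 445442/(-69492))*(-3198) = (23582 - 445442*(-1/69492))*(-3198) = (23582 + 222721/34746)*(-3198) = (819602893/34746)*(-3198) = -436848341969/5791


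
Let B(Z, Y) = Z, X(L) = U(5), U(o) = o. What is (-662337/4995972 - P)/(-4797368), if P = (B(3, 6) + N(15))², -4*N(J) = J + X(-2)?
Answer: 764675/887685785248 ≈ 8.6143e-7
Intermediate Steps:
X(L) = 5
N(J) = -5/4 - J/4 (N(J) = -(J + 5)/4 = -(5 + J)/4 = -5/4 - J/4)
P = 4 (P = (3 + (-5/4 - ¼*15))² = (3 + (-5/4 - 15/4))² = (3 - 5)² = (-2)² = 4)
(-662337/4995972 - P)/(-4797368) = (-662337/4995972 - 1*4)/(-4797368) = (-662337*1/4995972 - 4)*(-1/4797368) = (-24531/185036 - 4)*(-1/4797368) = -764675/185036*(-1/4797368) = 764675/887685785248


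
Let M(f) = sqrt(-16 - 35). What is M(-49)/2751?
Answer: I*sqrt(51)/2751 ≈ 0.0025959*I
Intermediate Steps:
M(f) = I*sqrt(51) (M(f) = sqrt(-51) = I*sqrt(51))
M(-49)/2751 = (I*sqrt(51))/2751 = (I*sqrt(51))*(1/2751) = I*sqrt(51)/2751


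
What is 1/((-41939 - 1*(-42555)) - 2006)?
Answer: -1/1390 ≈ -0.00071942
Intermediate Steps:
1/((-41939 - 1*(-42555)) - 2006) = 1/((-41939 + 42555) - 2006) = 1/(616 - 2006) = 1/(-1390) = -1/1390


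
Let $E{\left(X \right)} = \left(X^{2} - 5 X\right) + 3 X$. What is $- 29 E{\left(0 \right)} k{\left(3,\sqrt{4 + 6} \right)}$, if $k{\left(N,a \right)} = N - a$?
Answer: $0$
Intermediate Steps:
$E{\left(X \right)} = X^{2} - 2 X$
$- 29 E{\left(0 \right)} k{\left(3,\sqrt{4 + 6} \right)} = - 29 \cdot 0 \left(-2 + 0\right) \left(3 - \sqrt{4 + 6}\right) = - 29 \cdot 0 \left(-2\right) \left(3 - \sqrt{10}\right) = \left(-29\right) 0 \left(3 - \sqrt{10}\right) = 0 \left(3 - \sqrt{10}\right) = 0$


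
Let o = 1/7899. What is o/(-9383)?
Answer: -1/74116317 ≈ -1.3492e-8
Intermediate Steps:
o = 1/7899 ≈ 0.00012660
o/(-9383) = (1/7899)/(-9383) = (1/7899)*(-1/9383) = -1/74116317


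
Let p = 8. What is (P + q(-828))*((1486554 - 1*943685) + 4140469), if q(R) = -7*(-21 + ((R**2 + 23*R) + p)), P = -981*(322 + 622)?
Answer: -26188069311514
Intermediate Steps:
P = -926064 (P = -981*944 = -926064)
q(R) = 91 - 161*R - 7*R**2 (q(R) = -7*(-21 + ((R**2 + 23*R) + 8)) = -7*(-21 + (8 + R**2 + 23*R)) = -7*(-13 + R**2 + 23*R) = 91 - 161*R - 7*R**2)
(P + q(-828))*((1486554 - 1*943685) + 4140469) = (-926064 + (91 - 161*(-828) - 7*(-828)**2))*((1486554 - 1*943685) + 4140469) = (-926064 + (91 + 133308 - 7*685584))*((1486554 - 943685) + 4140469) = (-926064 + (91 + 133308 - 4799088))*(542869 + 4140469) = (-926064 - 4665689)*4683338 = -5591753*4683338 = -26188069311514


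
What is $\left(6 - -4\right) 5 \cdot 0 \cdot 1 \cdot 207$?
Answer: $0$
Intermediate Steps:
$\left(6 - -4\right) 5 \cdot 0 \cdot 1 \cdot 207 = \left(6 + 4\right) 0 \cdot 1 \cdot 207 = 10 \cdot 0 \cdot 1 \cdot 207 = 0 \cdot 1 \cdot 207 = 0 \cdot 207 = 0$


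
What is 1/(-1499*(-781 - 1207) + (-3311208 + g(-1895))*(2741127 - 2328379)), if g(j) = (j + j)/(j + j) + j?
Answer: -1/1367473244284 ≈ -7.3128e-13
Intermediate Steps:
g(j) = 1 + j (g(j) = (2*j)/((2*j)) + j = (2*j)*(1/(2*j)) + j = 1 + j)
1/(-1499*(-781 - 1207) + (-3311208 + g(-1895))*(2741127 - 2328379)) = 1/(-1499*(-781 - 1207) + (-3311208 + (1 - 1895))*(2741127 - 2328379)) = 1/(-1499*(-1988) + (-3311208 - 1894)*412748) = 1/(2980012 - 3313102*412748) = 1/(2980012 - 1367476224296) = 1/(-1367473244284) = -1/1367473244284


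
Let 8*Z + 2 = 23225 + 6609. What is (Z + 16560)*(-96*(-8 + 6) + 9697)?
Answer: 200637921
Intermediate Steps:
Z = 3729 (Z = -¼ + (23225 + 6609)/8 = -¼ + (⅛)*29834 = -¼ + 14917/4 = 3729)
(Z + 16560)*(-96*(-8 + 6) + 9697) = (3729 + 16560)*(-96*(-8 + 6) + 9697) = 20289*(-96*(-2) + 9697) = 20289*(192 + 9697) = 20289*9889 = 200637921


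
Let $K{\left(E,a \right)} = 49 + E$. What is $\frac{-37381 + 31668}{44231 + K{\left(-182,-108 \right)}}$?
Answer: $- \frac{5713}{44098} \approx -0.12955$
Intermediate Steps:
$\frac{-37381 + 31668}{44231 + K{\left(-182,-108 \right)}} = \frac{-37381 + 31668}{44231 + \left(49 - 182\right)} = - \frac{5713}{44231 - 133} = - \frac{5713}{44098}$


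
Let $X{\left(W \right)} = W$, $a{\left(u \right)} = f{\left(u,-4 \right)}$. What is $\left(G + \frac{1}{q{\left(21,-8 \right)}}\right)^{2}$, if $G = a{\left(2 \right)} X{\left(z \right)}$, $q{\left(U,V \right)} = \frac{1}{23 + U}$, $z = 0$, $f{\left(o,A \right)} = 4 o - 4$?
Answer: $1936$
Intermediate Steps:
$f{\left(o,A \right)} = -4 + 4 o$
$a{\left(u \right)} = -4 + 4 u$
$G = 0$ ($G = \left(-4 + 4 \cdot 2\right) 0 = \left(-4 + 8\right) 0 = 4 \cdot 0 = 0$)
$\left(G + \frac{1}{q{\left(21,-8 \right)}}\right)^{2} = \left(0 + \frac{1}{\frac{1}{23 + 21}}\right)^{2} = \left(0 + \frac{1}{\frac{1}{44}}\right)^{2} = \left(0 + 44\right)^{2} = 44^{2} = 1936$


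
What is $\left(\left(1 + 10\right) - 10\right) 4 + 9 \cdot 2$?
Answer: $22$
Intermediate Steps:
$\left(\left(1 + 10\right) - 10\right) 4 + 9 \cdot 2 = \left(11 - 10\right) 4 + 18 = 1 \cdot 4 + 18 = 4 + 18 = 22$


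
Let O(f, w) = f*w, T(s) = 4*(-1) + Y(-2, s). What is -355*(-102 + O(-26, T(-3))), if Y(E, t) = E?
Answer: -19170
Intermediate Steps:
T(s) = -6 (T(s) = 4*(-1) - 2 = -4 - 2 = -6)
-355*(-102 + O(-26, T(-3))) = -355*(-102 - 26*(-6)) = -355*(-102 + 156) = -355*54 = -19170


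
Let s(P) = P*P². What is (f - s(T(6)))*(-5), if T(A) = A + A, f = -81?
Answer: 9045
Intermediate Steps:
T(A) = 2*A
s(P) = P³
(f - s(T(6)))*(-5) = (-81 - (2*6)³)*(-5) = (-81 - 1*12³)*(-5) = (-81 - 1*1728)*(-5) = (-81 - 1728)*(-5) = -1809*(-5) = 9045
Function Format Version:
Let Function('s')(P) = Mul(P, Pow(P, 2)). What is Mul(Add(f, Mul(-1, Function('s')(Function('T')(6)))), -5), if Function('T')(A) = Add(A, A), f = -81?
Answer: 9045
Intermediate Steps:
Function('T')(A) = Mul(2, A)
Function('s')(P) = Pow(P, 3)
Mul(Add(f, Mul(-1, Function('s')(Function('T')(6)))), -5) = Mul(Add(-81, Mul(-1, Pow(Mul(2, 6), 3))), -5) = Mul(Add(-81, Mul(-1, Pow(12, 3))), -5) = Mul(Add(-81, Mul(-1, 1728)), -5) = Mul(Add(-81, -1728), -5) = Mul(-1809, -5) = 9045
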